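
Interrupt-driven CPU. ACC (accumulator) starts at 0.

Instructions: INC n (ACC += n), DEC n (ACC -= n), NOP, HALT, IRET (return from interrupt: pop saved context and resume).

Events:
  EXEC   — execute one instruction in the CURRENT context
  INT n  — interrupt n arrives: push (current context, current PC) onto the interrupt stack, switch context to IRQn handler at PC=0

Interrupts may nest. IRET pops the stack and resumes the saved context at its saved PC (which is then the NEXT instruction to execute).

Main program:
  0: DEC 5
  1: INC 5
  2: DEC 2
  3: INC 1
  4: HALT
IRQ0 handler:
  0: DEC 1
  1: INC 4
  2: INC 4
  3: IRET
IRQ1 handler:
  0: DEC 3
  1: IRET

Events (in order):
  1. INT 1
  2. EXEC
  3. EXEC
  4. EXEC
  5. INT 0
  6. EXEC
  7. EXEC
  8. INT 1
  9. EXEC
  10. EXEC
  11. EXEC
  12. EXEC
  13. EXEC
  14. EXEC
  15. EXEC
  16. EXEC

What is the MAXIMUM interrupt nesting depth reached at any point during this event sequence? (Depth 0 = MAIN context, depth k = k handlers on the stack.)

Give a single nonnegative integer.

Answer: 2

Derivation:
Event 1 (INT 1): INT 1 arrives: push (MAIN, PC=0), enter IRQ1 at PC=0 (depth now 1) [depth=1]
Event 2 (EXEC): [IRQ1] PC=0: DEC 3 -> ACC=-3 [depth=1]
Event 3 (EXEC): [IRQ1] PC=1: IRET -> resume MAIN at PC=0 (depth now 0) [depth=0]
Event 4 (EXEC): [MAIN] PC=0: DEC 5 -> ACC=-8 [depth=0]
Event 5 (INT 0): INT 0 arrives: push (MAIN, PC=1), enter IRQ0 at PC=0 (depth now 1) [depth=1]
Event 6 (EXEC): [IRQ0] PC=0: DEC 1 -> ACC=-9 [depth=1]
Event 7 (EXEC): [IRQ0] PC=1: INC 4 -> ACC=-5 [depth=1]
Event 8 (INT 1): INT 1 arrives: push (IRQ0, PC=2), enter IRQ1 at PC=0 (depth now 2) [depth=2]
Event 9 (EXEC): [IRQ1] PC=0: DEC 3 -> ACC=-8 [depth=2]
Event 10 (EXEC): [IRQ1] PC=1: IRET -> resume IRQ0 at PC=2 (depth now 1) [depth=1]
Event 11 (EXEC): [IRQ0] PC=2: INC 4 -> ACC=-4 [depth=1]
Event 12 (EXEC): [IRQ0] PC=3: IRET -> resume MAIN at PC=1 (depth now 0) [depth=0]
Event 13 (EXEC): [MAIN] PC=1: INC 5 -> ACC=1 [depth=0]
Event 14 (EXEC): [MAIN] PC=2: DEC 2 -> ACC=-1 [depth=0]
Event 15 (EXEC): [MAIN] PC=3: INC 1 -> ACC=0 [depth=0]
Event 16 (EXEC): [MAIN] PC=4: HALT [depth=0]
Max depth observed: 2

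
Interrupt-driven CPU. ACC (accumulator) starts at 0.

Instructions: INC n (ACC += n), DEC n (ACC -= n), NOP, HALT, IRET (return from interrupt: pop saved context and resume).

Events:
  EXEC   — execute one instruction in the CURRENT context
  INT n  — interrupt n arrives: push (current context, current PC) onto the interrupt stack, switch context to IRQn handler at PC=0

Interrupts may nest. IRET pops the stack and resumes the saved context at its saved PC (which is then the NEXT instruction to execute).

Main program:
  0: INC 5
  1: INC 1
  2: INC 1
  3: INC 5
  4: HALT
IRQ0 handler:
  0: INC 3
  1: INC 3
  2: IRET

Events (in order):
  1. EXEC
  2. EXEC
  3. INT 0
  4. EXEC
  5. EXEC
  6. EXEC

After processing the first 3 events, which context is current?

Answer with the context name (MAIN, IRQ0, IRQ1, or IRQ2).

Answer: IRQ0

Derivation:
Event 1 (EXEC): [MAIN] PC=0: INC 5 -> ACC=5
Event 2 (EXEC): [MAIN] PC=1: INC 1 -> ACC=6
Event 3 (INT 0): INT 0 arrives: push (MAIN, PC=2), enter IRQ0 at PC=0 (depth now 1)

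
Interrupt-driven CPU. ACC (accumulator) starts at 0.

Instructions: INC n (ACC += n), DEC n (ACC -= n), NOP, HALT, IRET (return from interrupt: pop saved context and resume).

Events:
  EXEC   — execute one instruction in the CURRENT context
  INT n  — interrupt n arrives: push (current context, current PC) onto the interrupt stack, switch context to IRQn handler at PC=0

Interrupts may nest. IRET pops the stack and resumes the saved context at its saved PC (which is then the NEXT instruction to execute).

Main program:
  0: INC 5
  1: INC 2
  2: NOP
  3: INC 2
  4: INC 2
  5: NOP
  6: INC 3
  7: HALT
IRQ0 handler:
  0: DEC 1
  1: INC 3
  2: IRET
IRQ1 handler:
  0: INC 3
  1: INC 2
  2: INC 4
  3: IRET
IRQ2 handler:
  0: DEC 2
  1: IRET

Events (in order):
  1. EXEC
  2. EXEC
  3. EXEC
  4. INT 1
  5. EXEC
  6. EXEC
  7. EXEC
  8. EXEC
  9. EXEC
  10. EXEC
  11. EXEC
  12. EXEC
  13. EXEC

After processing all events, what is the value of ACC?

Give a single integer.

Event 1 (EXEC): [MAIN] PC=0: INC 5 -> ACC=5
Event 2 (EXEC): [MAIN] PC=1: INC 2 -> ACC=7
Event 3 (EXEC): [MAIN] PC=2: NOP
Event 4 (INT 1): INT 1 arrives: push (MAIN, PC=3), enter IRQ1 at PC=0 (depth now 1)
Event 5 (EXEC): [IRQ1] PC=0: INC 3 -> ACC=10
Event 6 (EXEC): [IRQ1] PC=1: INC 2 -> ACC=12
Event 7 (EXEC): [IRQ1] PC=2: INC 4 -> ACC=16
Event 8 (EXEC): [IRQ1] PC=3: IRET -> resume MAIN at PC=3 (depth now 0)
Event 9 (EXEC): [MAIN] PC=3: INC 2 -> ACC=18
Event 10 (EXEC): [MAIN] PC=4: INC 2 -> ACC=20
Event 11 (EXEC): [MAIN] PC=5: NOP
Event 12 (EXEC): [MAIN] PC=6: INC 3 -> ACC=23
Event 13 (EXEC): [MAIN] PC=7: HALT

Answer: 23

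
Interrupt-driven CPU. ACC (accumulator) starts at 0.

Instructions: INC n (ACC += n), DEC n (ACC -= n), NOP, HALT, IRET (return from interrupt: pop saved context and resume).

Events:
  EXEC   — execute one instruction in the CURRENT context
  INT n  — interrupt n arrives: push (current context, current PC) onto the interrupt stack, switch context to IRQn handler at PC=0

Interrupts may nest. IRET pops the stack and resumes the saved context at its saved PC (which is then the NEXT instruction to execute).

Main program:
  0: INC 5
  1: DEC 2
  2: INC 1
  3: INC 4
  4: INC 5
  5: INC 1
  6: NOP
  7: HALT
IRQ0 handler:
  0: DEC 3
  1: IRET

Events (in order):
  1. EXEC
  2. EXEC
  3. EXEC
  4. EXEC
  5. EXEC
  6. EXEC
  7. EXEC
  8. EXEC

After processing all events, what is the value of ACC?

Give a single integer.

Event 1 (EXEC): [MAIN] PC=0: INC 5 -> ACC=5
Event 2 (EXEC): [MAIN] PC=1: DEC 2 -> ACC=3
Event 3 (EXEC): [MAIN] PC=2: INC 1 -> ACC=4
Event 4 (EXEC): [MAIN] PC=3: INC 4 -> ACC=8
Event 5 (EXEC): [MAIN] PC=4: INC 5 -> ACC=13
Event 6 (EXEC): [MAIN] PC=5: INC 1 -> ACC=14
Event 7 (EXEC): [MAIN] PC=6: NOP
Event 8 (EXEC): [MAIN] PC=7: HALT

Answer: 14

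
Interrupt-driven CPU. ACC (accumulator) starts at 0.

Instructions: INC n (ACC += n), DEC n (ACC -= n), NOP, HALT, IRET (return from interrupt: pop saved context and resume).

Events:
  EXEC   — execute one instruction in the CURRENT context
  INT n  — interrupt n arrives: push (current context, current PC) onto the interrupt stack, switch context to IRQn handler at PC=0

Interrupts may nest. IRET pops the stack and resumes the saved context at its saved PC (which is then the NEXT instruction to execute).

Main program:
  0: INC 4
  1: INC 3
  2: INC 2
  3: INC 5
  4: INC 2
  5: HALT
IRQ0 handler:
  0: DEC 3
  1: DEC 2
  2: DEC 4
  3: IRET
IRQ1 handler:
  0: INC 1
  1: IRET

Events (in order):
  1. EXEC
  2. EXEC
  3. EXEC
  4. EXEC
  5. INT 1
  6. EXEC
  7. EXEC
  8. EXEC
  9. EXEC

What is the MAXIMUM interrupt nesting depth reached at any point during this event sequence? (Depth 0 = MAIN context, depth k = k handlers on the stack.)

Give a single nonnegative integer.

Event 1 (EXEC): [MAIN] PC=0: INC 4 -> ACC=4 [depth=0]
Event 2 (EXEC): [MAIN] PC=1: INC 3 -> ACC=7 [depth=0]
Event 3 (EXEC): [MAIN] PC=2: INC 2 -> ACC=9 [depth=0]
Event 4 (EXEC): [MAIN] PC=3: INC 5 -> ACC=14 [depth=0]
Event 5 (INT 1): INT 1 arrives: push (MAIN, PC=4), enter IRQ1 at PC=0 (depth now 1) [depth=1]
Event 6 (EXEC): [IRQ1] PC=0: INC 1 -> ACC=15 [depth=1]
Event 7 (EXEC): [IRQ1] PC=1: IRET -> resume MAIN at PC=4 (depth now 0) [depth=0]
Event 8 (EXEC): [MAIN] PC=4: INC 2 -> ACC=17 [depth=0]
Event 9 (EXEC): [MAIN] PC=5: HALT [depth=0]
Max depth observed: 1

Answer: 1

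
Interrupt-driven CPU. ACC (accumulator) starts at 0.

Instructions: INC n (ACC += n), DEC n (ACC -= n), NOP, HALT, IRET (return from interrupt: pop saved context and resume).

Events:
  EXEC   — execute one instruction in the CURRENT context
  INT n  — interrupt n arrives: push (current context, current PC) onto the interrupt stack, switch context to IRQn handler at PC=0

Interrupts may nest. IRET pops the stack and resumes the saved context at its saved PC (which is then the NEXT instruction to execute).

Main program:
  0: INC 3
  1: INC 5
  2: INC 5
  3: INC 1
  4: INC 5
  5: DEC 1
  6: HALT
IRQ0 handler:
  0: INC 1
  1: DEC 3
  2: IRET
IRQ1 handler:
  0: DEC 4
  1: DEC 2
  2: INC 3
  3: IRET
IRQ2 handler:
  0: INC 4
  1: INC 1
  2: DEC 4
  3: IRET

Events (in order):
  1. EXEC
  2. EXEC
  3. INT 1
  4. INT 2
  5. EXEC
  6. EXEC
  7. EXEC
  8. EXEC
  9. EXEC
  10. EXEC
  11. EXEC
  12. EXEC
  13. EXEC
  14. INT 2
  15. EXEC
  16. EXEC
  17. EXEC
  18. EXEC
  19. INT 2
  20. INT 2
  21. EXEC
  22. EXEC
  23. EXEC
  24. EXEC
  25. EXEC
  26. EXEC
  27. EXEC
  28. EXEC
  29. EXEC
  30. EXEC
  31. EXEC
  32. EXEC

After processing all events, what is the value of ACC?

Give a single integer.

Answer: 19

Derivation:
Event 1 (EXEC): [MAIN] PC=0: INC 3 -> ACC=3
Event 2 (EXEC): [MAIN] PC=1: INC 5 -> ACC=8
Event 3 (INT 1): INT 1 arrives: push (MAIN, PC=2), enter IRQ1 at PC=0 (depth now 1)
Event 4 (INT 2): INT 2 arrives: push (IRQ1, PC=0), enter IRQ2 at PC=0 (depth now 2)
Event 5 (EXEC): [IRQ2] PC=0: INC 4 -> ACC=12
Event 6 (EXEC): [IRQ2] PC=1: INC 1 -> ACC=13
Event 7 (EXEC): [IRQ2] PC=2: DEC 4 -> ACC=9
Event 8 (EXEC): [IRQ2] PC=3: IRET -> resume IRQ1 at PC=0 (depth now 1)
Event 9 (EXEC): [IRQ1] PC=0: DEC 4 -> ACC=5
Event 10 (EXEC): [IRQ1] PC=1: DEC 2 -> ACC=3
Event 11 (EXEC): [IRQ1] PC=2: INC 3 -> ACC=6
Event 12 (EXEC): [IRQ1] PC=3: IRET -> resume MAIN at PC=2 (depth now 0)
Event 13 (EXEC): [MAIN] PC=2: INC 5 -> ACC=11
Event 14 (INT 2): INT 2 arrives: push (MAIN, PC=3), enter IRQ2 at PC=0 (depth now 1)
Event 15 (EXEC): [IRQ2] PC=0: INC 4 -> ACC=15
Event 16 (EXEC): [IRQ2] PC=1: INC 1 -> ACC=16
Event 17 (EXEC): [IRQ2] PC=2: DEC 4 -> ACC=12
Event 18 (EXEC): [IRQ2] PC=3: IRET -> resume MAIN at PC=3 (depth now 0)
Event 19 (INT 2): INT 2 arrives: push (MAIN, PC=3), enter IRQ2 at PC=0 (depth now 1)
Event 20 (INT 2): INT 2 arrives: push (IRQ2, PC=0), enter IRQ2 at PC=0 (depth now 2)
Event 21 (EXEC): [IRQ2] PC=0: INC 4 -> ACC=16
Event 22 (EXEC): [IRQ2] PC=1: INC 1 -> ACC=17
Event 23 (EXEC): [IRQ2] PC=2: DEC 4 -> ACC=13
Event 24 (EXEC): [IRQ2] PC=3: IRET -> resume IRQ2 at PC=0 (depth now 1)
Event 25 (EXEC): [IRQ2] PC=0: INC 4 -> ACC=17
Event 26 (EXEC): [IRQ2] PC=1: INC 1 -> ACC=18
Event 27 (EXEC): [IRQ2] PC=2: DEC 4 -> ACC=14
Event 28 (EXEC): [IRQ2] PC=3: IRET -> resume MAIN at PC=3 (depth now 0)
Event 29 (EXEC): [MAIN] PC=3: INC 1 -> ACC=15
Event 30 (EXEC): [MAIN] PC=4: INC 5 -> ACC=20
Event 31 (EXEC): [MAIN] PC=5: DEC 1 -> ACC=19
Event 32 (EXEC): [MAIN] PC=6: HALT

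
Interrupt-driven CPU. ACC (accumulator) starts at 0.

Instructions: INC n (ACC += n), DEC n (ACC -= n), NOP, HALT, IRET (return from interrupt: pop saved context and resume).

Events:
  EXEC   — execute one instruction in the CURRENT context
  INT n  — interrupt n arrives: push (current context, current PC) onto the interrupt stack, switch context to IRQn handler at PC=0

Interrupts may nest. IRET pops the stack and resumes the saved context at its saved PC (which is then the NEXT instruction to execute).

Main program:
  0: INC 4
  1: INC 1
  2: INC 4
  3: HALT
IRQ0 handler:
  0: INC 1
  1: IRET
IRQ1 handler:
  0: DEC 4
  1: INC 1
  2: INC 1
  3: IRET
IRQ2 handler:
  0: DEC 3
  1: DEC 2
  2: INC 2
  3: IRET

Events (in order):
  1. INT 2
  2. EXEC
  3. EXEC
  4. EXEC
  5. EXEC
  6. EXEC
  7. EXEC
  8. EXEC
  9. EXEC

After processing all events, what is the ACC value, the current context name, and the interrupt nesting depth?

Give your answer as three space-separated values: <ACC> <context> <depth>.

Event 1 (INT 2): INT 2 arrives: push (MAIN, PC=0), enter IRQ2 at PC=0 (depth now 1)
Event 2 (EXEC): [IRQ2] PC=0: DEC 3 -> ACC=-3
Event 3 (EXEC): [IRQ2] PC=1: DEC 2 -> ACC=-5
Event 4 (EXEC): [IRQ2] PC=2: INC 2 -> ACC=-3
Event 5 (EXEC): [IRQ2] PC=3: IRET -> resume MAIN at PC=0 (depth now 0)
Event 6 (EXEC): [MAIN] PC=0: INC 4 -> ACC=1
Event 7 (EXEC): [MAIN] PC=1: INC 1 -> ACC=2
Event 8 (EXEC): [MAIN] PC=2: INC 4 -> ACC=6
Event 9 (EXEC): [MAIN] PC=3: HALT

Answer: 6 MAIN 0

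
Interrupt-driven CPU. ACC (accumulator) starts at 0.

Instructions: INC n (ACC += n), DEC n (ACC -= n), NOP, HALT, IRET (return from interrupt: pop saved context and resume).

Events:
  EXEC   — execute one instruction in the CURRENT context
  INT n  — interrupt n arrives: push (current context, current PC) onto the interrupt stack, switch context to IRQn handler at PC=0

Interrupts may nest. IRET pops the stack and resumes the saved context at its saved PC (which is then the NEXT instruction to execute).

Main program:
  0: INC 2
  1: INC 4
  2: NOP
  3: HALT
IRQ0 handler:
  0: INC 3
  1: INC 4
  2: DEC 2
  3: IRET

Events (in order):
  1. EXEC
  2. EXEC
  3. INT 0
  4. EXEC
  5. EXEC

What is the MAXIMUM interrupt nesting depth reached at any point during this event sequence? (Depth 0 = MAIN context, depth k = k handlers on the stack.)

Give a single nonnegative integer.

Answer: 1

Derivation:
Event 1 (EXEC): [MAIN] PC=0: INC 2 -> ACC=2 [depth=0]
Event 2 (EXEC): [MAIN] PC=1: INC 4 -> ACC=6 [depth=0]
Event 3 (INT 0): INT 0 arrives: push (MAIN, PC=2), enter IRQ0 at PC=0 (depth now 1) [depth=1]
Event 4 (EXEC): [IRQ0] PC=0: INC 3 -> ACC=9 [depth=1]
Event 5 (EXEC): [IRQ0] PC=1: INC 4 -> ACC=13 [depth=1]
Max depth observed: 1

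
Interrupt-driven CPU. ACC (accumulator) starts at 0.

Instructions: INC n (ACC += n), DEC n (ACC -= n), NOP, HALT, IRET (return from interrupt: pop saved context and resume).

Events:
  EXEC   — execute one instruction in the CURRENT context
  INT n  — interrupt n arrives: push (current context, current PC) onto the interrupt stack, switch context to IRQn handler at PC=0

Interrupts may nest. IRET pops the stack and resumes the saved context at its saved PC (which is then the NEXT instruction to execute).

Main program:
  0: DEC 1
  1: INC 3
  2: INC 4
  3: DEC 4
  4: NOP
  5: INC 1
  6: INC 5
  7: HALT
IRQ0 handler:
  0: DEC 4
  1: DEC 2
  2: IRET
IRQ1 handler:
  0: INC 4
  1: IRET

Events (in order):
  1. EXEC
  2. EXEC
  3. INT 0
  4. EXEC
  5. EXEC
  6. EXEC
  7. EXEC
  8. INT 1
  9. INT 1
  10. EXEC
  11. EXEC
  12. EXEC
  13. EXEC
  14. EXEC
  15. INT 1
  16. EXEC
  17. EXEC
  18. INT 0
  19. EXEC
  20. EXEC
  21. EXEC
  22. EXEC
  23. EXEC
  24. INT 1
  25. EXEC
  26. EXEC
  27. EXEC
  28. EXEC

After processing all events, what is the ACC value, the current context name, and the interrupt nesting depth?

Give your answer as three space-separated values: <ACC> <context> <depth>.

Event 1 (EXEC): [MAIN] PC=0: DEC 1 -> ACC=-1
Event 2 (EXEC): [MAIN] PC=1: INC 3 -> ACC=2
Event 3 (INT 0): INT 0 arrives: push (MAIN, PC=2), enter IRQ0 at PC=0 (depth now 1)
Event 4 (EXEC): [IRQ0] PC=0: DEC 4 -> ACC=-2
Event 5 (EXEC): [IRQ0] PC=1: DEC 2 -> ACC=-4
Event 6 (EXEC): [IRQ0] PC=2: IRET -> resume MAIN at PC=2 (depth now 0)
Event 7 (EXEC): [MAIN] PC=2: INC 4 -> ACC=0
Event 8 (INT 1): INT 1 arrives: push (MAIN, PC=3), enter IRQ1 at PC=0 (depth now 1)
Event 9 (INT 1): INT 1 arrives: push (IRQ1, PC=0), enter IRQ1 at PC=0 (depth now 2)
Event 10 (EXEC): [IRQ1] PC=0: INC 4 -> ACC=4
Event 11 (EXEC): [IRQ1] PC=1: IRET -> resume IRQ1 at PC=0 (depth now 1)
Event 12 (EXEC): [IRQ1] PC=0: INC 4 -> ACC=8
Event 13 (EXEC): [IRQ1] PC=1: IRET -> resume MAIN at PC=3 (depth now 0)
Event 14 (EXEC): [MAIN] PC=3: DEC 4 -> ACC=4
Event 15 (INT 1): INT 1 arrives: push (MAIN, PC=4), enter IRQ1 at PC=0 (depth now 1)
Event 16 (EXEC): [IRQ1] PC=0: INC 4 -> ACC=8
Event 17 (EXEC): [IRQ1] PC=1: IRET -> resume MAIN at PC=4 (depth now 0)
Event 18 (INT 0): INT 0 arrives: push (MAIN, PC=4), enter IRQ0 at PC=0 (depth now 1)
Event 19 (EXEC): [IRQ0] PC=0: DEC 4 -> ACC=4
Event 20 (EXEC): [IRQ0] PC=1: DEC 2 -> ACC=2
Event 21 (EXEC): [IRQ0] PC=2: IRET -> resume MAIN at PC=4 (depth now 0)
Event 22 (EXEC): [MAIN] PC=4: NOP
Event 23 (EXEC): [MAIN] PC=5: INC 1 -> ACC=3
Event 24 (INT 1): INT 1 arrives: push (MAIN, PC=6), enter IRQ1 at PC=0 (depth now 1)
Event 25 (EXEC): [IRQ1] PC=0: INC 4 -> ACC=7
Event 26 (EXEC): [IRQ1] PC=1: IRET -> resume MAIN at PC=6 (depth now 0)
Event 27 (EXEC): [MAIN] PC=6: INC 5 -> ACC=12
Event 28 (EXEC): [MAIN] PC=7: HALT

Answer: 12 MAIN 0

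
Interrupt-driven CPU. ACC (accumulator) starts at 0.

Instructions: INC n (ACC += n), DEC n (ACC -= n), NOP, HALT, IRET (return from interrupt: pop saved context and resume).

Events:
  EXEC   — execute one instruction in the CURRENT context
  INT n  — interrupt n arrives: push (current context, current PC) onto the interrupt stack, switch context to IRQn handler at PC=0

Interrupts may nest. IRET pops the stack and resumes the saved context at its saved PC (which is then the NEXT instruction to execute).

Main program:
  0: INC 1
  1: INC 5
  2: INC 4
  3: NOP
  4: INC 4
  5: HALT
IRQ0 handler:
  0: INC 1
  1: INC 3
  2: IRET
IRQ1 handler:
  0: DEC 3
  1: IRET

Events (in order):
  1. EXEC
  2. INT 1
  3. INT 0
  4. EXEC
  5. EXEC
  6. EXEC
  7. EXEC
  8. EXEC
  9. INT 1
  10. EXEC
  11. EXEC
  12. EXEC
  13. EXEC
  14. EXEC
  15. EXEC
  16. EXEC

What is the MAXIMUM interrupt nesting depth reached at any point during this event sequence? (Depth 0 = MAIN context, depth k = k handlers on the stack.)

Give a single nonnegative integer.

Event 1 (EXEC): [MAIN] PC=0: INC 1 -> ACC=1 [depth=0]
Event 2 (INT 1): INT 1 arrives: push (MAIN, PC=1), enter IRQ1 at PC=0 (depth now 1) [depth=1]
Event 3 (INT 0): INT 0 arrives: push (IRQ1, PC=0), enter IRQ0 at PC=0 (depth now 2) [depth=2]
Event 4 (EXEC): [IRQ0] PC=0: INC 1 -> ACC=2 [depth=2]
Event 5 (EXEC): [IRQ0] PC=1: INC 3 -> ACC=5 [depth=2]
Event 6 (EXEC): [IRQ0] PC=2: IRET -> resume IRQ1 at PC=0 (depth now 1) [depth=1]
Event 7 (EXEC): [IRQ1] PC=0: DEC 3 -> ACC=2 [depth=1]
Event 8 (EXEC): [IRQ1] PC=1: IRET -> resume MAIN at PC=1 (depth now 0) [depth=0]
Event 9 (INT 1): INT 1 arrives: push (MAIN, PC=1), enter IRQ1 at PC=0 (depth now 1) [depth=1]
Event 10 (EXEC): [IRQ1] PC=0: DEC 3 -> ACC=-1 [depth=1]
Event 11 (EXEC): [IRQ1] PC=1: IRET -> resume MAIN at PC=1 (depth now 0) [depth=0]
Event 12 (EXEC): [MAIN] PC=1: INC 5 -> ACC=4 [depth=0]
Event 13 (EXEC): [MAIN] PC=2: INC 4 -> ACC=8 [depth=0]
Event 14 (EXEC): [MAIN] PC=3: NOP [depth=0]
Event 15 (EXEC): [MAIN] PC=4: INC 4 -> ACC=12 [depth=0]
Event 16 (EXEC): [MAIN] PC=5: HALT [depth=0]
Max depth observed: 2

Answer: 2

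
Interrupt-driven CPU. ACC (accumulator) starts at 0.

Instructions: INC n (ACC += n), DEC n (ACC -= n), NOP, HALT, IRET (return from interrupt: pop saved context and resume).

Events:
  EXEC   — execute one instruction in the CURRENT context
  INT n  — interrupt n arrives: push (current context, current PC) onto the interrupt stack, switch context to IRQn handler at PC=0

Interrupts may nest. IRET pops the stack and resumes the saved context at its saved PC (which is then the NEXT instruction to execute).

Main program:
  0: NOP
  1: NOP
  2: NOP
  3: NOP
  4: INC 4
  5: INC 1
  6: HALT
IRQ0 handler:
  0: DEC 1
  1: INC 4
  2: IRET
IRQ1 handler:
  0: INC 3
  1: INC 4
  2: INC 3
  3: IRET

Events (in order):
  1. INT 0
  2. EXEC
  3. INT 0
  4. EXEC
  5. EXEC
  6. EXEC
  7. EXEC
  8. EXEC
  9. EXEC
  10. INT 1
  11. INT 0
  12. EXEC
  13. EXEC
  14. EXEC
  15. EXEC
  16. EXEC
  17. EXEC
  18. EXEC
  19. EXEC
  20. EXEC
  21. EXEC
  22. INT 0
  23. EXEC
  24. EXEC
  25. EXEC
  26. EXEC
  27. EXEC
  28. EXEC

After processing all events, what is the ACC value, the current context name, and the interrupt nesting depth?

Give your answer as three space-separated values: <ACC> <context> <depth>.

Answer: 27 MAIN 0

Derivation:
Event 1 (INT 0): INT 0 arrives: push (MAIN, PC=0), enter IRQ0 at PC=0 (depth now 1)
Event 2 (EXEC): [IRQ0] PC=0: DEC 1 -> ACC=-1
Event 3 (INT 0): INT 0 arrives: push (IRQ0, PC=1), enter IRQ0 at PC=0 (depth now 2)
Event 4 (EXEC): [IRQ0] PC=0: DEC 1 -> ACC=-2
Event 5 (EXEC): [IRQ0] PC=1: INC 4 -> ACC=2
Event 6 (EXEC): [IRQ0] PC=2: IRET -> resume IRQ0 at PC=1 (depth now 1)
Event 7 (EXEC): [IRQ0] PC=1: INC 4 -> ACC=6
Event 8 (EXEC): [IRQ0] PC=2: IRET -> resume MAIN at PC=0 (depth now 0)
Event 9 (EXEC): [MAIN] PC=0: NOP
Event 10 (INT 1): INT 1 arrives: push (MAIN, PC=1), enter IRQ1 at PC=0 (depth now 1)
Event 11 (INT 0): INT 0 arrives: push (IRQ1, PC=0), enter IRQ0 at PC=0 (depth now 2)
Event 12 (EXEC): [IRQ0] PC=0: DEC 1 -> ACC=5
Event 13 (EXEC): [IRQ0] PC=1: INC 4 -> ACC=9
Event 14 (EXEC): [IRQ0] PC=2: IRET -> resume IRQ1 at PC=0 (depth now 1)
Event 15 (EXEC): [IRQ1] PC=0: INC 3 -> ACC=12
Event 16 (EXEC): [IRQ1] PC=1: INC 4 -> ACC=16
Event 17 (EXEC): [IRQ1] PC=2: INC 3 -> ACC=19
Event 18 (EXEC): [IRQ1] PC=3: IRET -> resume MAIN at PC=1 (depth now 0)
Event 19 (EXEC): [MAIN] PC=1: NOP
Event 20 (EXEC): [MAIN] PC=2: NOP
Event 21 (EXEC): [MAIN] PC=3: NOP
Event 22 (INT 0): INT 0 arrives: push (MAIN, PC=4), enter IRQ0 at PC=0 (depth now 1)
Event 23 (EXEC): [IRQ0] PC=0: DEC 1 -> ACC=18
Event 24 (EXEC): [IRQ0] PC=1: INC 4 -> ACC=22
Event 25 (EXEC): [IRQ0] PC=2: IRET -> resume MAIN at PC=4 (depth now 0)
Event 26 (EXEC): [MAIN] PC=4: INC 4 -> ACC=26
Event 27 (EXEC): [MAIN] PC=5: INC 1 -> ACC=27
Event 28 (EXEC): [MAIN] PC=6: HALT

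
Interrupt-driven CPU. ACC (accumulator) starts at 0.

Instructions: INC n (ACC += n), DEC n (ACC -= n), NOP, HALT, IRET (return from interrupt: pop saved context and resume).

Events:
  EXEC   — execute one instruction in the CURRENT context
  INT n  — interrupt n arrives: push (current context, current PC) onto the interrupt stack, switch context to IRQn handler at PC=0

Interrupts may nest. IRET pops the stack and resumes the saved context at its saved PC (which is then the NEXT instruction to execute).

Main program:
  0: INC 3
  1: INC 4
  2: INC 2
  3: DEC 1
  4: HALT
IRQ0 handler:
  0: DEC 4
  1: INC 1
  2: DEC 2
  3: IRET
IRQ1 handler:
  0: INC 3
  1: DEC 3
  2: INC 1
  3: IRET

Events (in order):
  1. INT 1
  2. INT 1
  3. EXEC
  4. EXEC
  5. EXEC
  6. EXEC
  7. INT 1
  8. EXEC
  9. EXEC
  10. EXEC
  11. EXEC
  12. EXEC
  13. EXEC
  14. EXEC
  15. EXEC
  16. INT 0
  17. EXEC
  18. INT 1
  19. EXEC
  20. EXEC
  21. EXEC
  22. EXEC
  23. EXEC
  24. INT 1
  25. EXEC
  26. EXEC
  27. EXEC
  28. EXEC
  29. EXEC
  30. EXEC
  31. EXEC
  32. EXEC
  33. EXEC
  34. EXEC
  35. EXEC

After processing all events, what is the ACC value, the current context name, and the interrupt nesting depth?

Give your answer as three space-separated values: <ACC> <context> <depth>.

Answer: 8 MAIN 0

Derivation:
Event 1 (INT 1): INT 1 arrives: push (MAIN, PC=0), enter IRQ1 at PC=0 (depth now 1)
Event 2 (INT 1): INT 1 arrives: push (IRQ1, PC=0), enter IRQ1 at PC=0 (depth now 2)
Event 3 (EXEC): [IRQ1] PC=0: INC 3 -> ACC=3
Event 4 (EXEC): [IRQ1] PC=1: DEC 3 -> ACC=0
Event 5 (EXEC): [IRQ1] PC=2: INC 1 -> ACC=1
Event 6 (EXEC): [IRQ1] PC=3: IRET -> resume IRQ1 at PC=0 (depth now 1)
Event 7 (INT 1): INT 1 arrives: push (IRQ1, PC=0), enter IRQ1 at PC=0 (depth now 2)
Event 8 (EXEC): [IRQ1] PC=0: INC 3 -> ACC=4
Event 9 (EXEC): [IRQ1] PC=1: DEC 3 -> ACC=1
Event 10 (EXEC): [IRQ1] PC=2: INC 1 -> ACC=2
Event 11 (EXEC): [IRQ1] PC=3: IRET -> resume IRQ1 at PC=0 (depth now 1)
Event 12 (EXEC): [IRQ1] PC=0: INC 3 -> ACC=5
Event 13 (EXEC): [IRQ1] PC=1: DEC 3 -> ACC=2
Event 14 (EXEC): [IRQ1] PC=2: INC 1 -> ACC=3
Event 15 (EXEC): [IRQ1] PC=3: IRET -> resume MAIN at PC=0 (depth now 0)
Event 16 (INT 0): INT 0 arrives: push (MAIN, PC=0), enter IRQ0 at PC=0 (depth now 1)
Event 17 (EXEC): [IRQ0] PC=0: DEC 4 -> ACC=-1
Event 18 (INT 1): INT 1 arrives: push (IRQ0, PC=1), enter IRQ1 at PC=0 (depth now 2)
Event 19 (EXEC): [IRQ1] PC=0: INC 3 -> ACC=2
Event 20 (EXEC): [IRQ1] PC=1: DEC 3 -> ACC=-1
Event 21 (EXEC): [IRQ1] PC=2: INC 1 -> ACC=0
Event 22 (EXEC): [IRQ1] PC=3: IRET -> resume IRQ0 at PC=1 (depth now 1)
Event 23 (EXEC): [IRQ0] PC=1: INC 1 -> ACC=1
Event 24 (INT 1): INT 1 arrives: push (IRQ0, PC=2), enter IRQ1 at PC=0 (depth now 2)
Event 25 (EXEC): [IRQ1] PC=0: INC 3 -> ACC=4
Event 26 (EXEC): [IRQ1] PC=1: DEC 3 -> ACC=1
Event 27 (EXEC): [IRQ1] PC=2: INC 1 -> ACC=2
Event 28 (EXEC): [IRQ1] PC=3: IRET -> resume IRQ0 at PC=2 (depth now 1)
Event 29 (EXEC): [IRQ0] PC=2: DEC 2 -> ACC=0
Event 30 (EXEC): [IRQ0] PC=3: IRET -> resume MAIN at PC=0 (depth now 0)
Event 31 (EXEC): [MAIN] PC=0: INC 3 -> ACC=3
Event 32 (EXEC): [MAIN] PC=1: INC 4 -> ACC=7
Event 33 (EXEC): [MAIN] PC=2: INC 2 -> ACC=9
Event 34 (EXEC): [MAIN] PC=3: DEC 1 -> ACC=8
Event 35 (EXEC): [MAIN] PC=4: HALT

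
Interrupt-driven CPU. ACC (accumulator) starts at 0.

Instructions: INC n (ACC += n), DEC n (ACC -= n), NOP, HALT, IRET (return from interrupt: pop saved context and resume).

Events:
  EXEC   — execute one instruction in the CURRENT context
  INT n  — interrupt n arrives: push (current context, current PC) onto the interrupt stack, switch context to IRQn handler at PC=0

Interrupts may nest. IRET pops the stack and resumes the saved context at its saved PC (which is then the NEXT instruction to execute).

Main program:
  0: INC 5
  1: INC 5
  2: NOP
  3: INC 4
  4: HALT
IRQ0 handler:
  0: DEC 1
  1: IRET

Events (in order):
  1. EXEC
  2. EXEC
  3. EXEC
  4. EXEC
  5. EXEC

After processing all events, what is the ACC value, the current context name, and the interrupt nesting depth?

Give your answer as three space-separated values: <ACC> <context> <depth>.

Answer: 14 MAIN 0

Derivation:
Event 1 (EXEC): [MAIN] PC=0: INC 5 -> ACC=5
Event 2 (EXEC): [MAIN] PC=1: INC 5 -> ACC=10
Event 3 (EXEC): [MAIN] PC=2: NOP
Event 4 (EXEC): [MAIN] PC=3: INC 4 -> ACC=14
Event 5 (EXEC): [MAIN] PC=4: HALT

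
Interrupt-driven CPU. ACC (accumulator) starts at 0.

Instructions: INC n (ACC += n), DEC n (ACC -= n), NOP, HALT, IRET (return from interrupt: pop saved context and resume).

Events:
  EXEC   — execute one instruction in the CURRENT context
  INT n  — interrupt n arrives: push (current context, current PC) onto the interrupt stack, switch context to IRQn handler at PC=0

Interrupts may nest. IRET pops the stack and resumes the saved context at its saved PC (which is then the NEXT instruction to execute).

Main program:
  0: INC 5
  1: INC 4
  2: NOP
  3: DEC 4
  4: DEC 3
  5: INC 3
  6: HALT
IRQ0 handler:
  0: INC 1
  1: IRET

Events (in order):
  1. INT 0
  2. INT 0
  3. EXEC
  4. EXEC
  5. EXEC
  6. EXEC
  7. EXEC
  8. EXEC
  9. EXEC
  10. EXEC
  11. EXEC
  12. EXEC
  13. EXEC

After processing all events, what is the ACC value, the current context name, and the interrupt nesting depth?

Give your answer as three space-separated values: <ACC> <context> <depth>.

Answer: 7 MAIN 0

Derivation:
Event 1 (INT 0): INT 0 arrives: push (MAIN, PC=0), enter IRQ0 at PC=0 (depth now 1)
Event 2 (INT 0): INT 0 arrives: push (IRQ0, PC=0), enter IRQ0 at PC=0 (depth now 2)
Event 3 (EXEC): [IRQ0] PC=0: INC 1 -> ACC=1
Event 4 (EXEC): [IRQ0] PC=1: IRET -> resume IRQ0 at PC=0 (depth now 1)
Event 5 (EXEC): [IRQ0] PC=0: INC 1 -> ACC=2
Event 6 (EXEC): [IRQ0] PC=1: IRET -> resume MAIN at PC=0 (depth now 0)
Event 7 (EXEC): [MAIN] PC=0: INC 5 -> ACC=7
Event 8 (EXEC): [MAIN] PC=1: INC 4 -> ACC=11
Event 9 (EXEC): [MAIN] PC=2: NOP
Event 10 (EXEC): [MAIN] PC=3: DEC 4 -> ACC=7
Event 11 (EXEC): [MAIN] PC=4: DEC 3 -> ACC=4
Event 12 (EXEC): [MAIN] PC=5: INC 3 -> ACC=7
Event 13 (EXEC): [MAIN] PC=6: HALT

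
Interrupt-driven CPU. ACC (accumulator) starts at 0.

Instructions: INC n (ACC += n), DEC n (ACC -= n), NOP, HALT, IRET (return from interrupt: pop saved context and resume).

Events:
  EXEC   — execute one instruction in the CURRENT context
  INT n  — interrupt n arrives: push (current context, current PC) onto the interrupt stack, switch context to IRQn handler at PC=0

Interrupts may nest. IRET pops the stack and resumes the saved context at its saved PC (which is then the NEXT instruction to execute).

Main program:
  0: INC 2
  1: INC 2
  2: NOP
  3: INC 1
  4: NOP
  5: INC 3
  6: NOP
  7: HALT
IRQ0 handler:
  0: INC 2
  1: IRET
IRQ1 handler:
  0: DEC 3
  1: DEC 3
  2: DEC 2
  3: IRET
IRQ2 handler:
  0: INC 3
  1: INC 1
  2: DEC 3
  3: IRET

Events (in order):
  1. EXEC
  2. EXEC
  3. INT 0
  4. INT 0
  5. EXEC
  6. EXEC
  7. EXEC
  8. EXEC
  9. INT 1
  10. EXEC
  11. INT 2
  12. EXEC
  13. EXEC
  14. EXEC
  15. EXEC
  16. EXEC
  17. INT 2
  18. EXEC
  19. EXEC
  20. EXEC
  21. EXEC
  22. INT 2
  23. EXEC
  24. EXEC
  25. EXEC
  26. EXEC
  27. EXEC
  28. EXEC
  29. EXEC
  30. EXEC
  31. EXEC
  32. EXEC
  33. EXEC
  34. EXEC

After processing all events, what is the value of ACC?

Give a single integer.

Answer: 7

Derivation:
Event 1 (EXEC): [MAIN] PC=0: INC 2 -> ACC=2
Event 2 (EXEC): [MAIN] PC=1: INC 2 -> ACC=4
Event 3 (INT 0): INT 0 arrives: push (MAIN, PC=2), enter IRQ0 at PC=0 (depth now 1)
Event 4 (INT 0): INT 0 arrives: push (IRQ0, PC=0), enter IRQ0 at PC=0 (depth now 2)
Event 5 (EXEC): [IRQ0] PC=0: INC 2 -> ACC=6
Event 6 (EXEC): [IRQ0] PC=1: IRET -> resume IRQ0 at PC=0 (depth now 1)
Event 7 (EXEC): [IRQ0] PC=0: INC 2 -> ACC=8
Event 8 (EXEC): [IRQ0] PC=1: IRET -> resume MAIN at PC=2 (depth now 0)
Event 9 (INT 1): INT 1 arrives: push (MAIN, PC=2), enter IRQ1 at PC=0 (depth now 1)
Event 10 (EXEC): [IRQ1] PC=0: DEC 3 -> ACC=5
Event 11 (INT 2): INT 2 arrives: push (IRQ1, PC=1), enter IRQ2 at PC=0 (depth now 2)
Event 12 (EXEC): [IRQ2] PC=0: INC 3 -> ACC=8
Event 13 (EXEC): [IRQ2] PC=1: INC 1 -> ACC=9
Event 14 (EXEC): [IRQ2] PC=2: DEC 3 -> ACC=6
Event 15 (EXEC): [IRQ2] PC=3: IRET -> resume IRQ1 at PC=1 (depth now 1)
Event 16 (EXEC): [IRQ1] PC=1: DEC 3 -> ACC=3
Event 17 (INT 2): INT 2 arrives: push (IRQ1, PC=2), enter IRQ2 at PC=0 (depth now 2)
Event 18 (EXEC): [IRQ2] PC=0: INC 3 -> ACC=6
Event 19 (EXEC): [IRQ2] PC=1: INC 1 -> ACC=7
Event 20 (EXEC): [IRQ2] PC=2: DEC 3 -> ACC=4
Event 21 (EXEC): [IRQ2] PC=3: IRET -> resume IRQ1 at PC=2 (depth now 1)
Event 22 (INT 2): INT 2 arrives: push (IRQ1, PC=2), enter IRQ2 at PC=0 (depth now 2)
Event 23 (EXEC): [IRQ2] PC=0: INC 3 -> ACC=7
Event 24 (EXEC): [IRQ2] PC=1: INC 1 -> ACC=8
Event 25 (EXEC): [IRQ2] PC=2: DEC 3 -> ACC=5
Event 26 (EXEC): [IRQ2] PC=3: IRET -> resume IRQ1 at PC=2 (depth now 1)
Event 27 (EXEC): [IRQ1] PC=2: DEC 2 -> ACC=3
Event 28 (EXEC): [IRQ1] PC=3: IRET -> resume MAIN at PC=2 (depth now 0)
Event 29 (EXEC): [MAIN] PC=2: NOP
Event 30 (EXEC): [MAIN] PC=3: INC 1 -> ACC=4
Event 31 (EXEC): [MAIN] PC=4: NOP
Event 32 (EXEC): [MAIN] PC=5: INC 3 -> ACC=7
Event 33 (EXEC): [MAIN] PC=6: NOP
Event 34 (EXEC): [MAIN] PC=7: HALT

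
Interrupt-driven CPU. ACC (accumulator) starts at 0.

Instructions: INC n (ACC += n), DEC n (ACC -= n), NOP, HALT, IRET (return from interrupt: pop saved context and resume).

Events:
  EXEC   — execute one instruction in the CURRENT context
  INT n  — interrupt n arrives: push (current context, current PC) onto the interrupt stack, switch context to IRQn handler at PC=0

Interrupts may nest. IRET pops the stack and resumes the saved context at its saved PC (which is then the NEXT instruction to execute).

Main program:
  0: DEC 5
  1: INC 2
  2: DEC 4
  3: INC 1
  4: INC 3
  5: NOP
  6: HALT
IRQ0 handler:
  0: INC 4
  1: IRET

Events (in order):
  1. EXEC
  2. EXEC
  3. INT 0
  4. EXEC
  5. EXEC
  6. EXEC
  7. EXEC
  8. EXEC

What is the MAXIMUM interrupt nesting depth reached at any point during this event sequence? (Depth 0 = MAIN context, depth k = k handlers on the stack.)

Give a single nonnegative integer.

Answer: 1

Derivation:
Event 1 (EXEC): [MAIN] PC=0: DEC 5 -> ACC=-5 [depth=0]
Event 2 (EXEC): [MAIN] PC=1: INC 2 -> ACC=-3 [depth=0]
Event 3 (INT 0): INT 0 arrives: push (MAIN, PC=2), enter IRQ0 at PC=0 (depth now 1) [depth=1]
Event 4 (EXEC): [IRQ0] PC=0: INC 4 -> ACC=1 [depth=1]
Event 5 (EXEC): [IRQ0] PC=1: IRET -> resume MAIN at PC=2 (depth now 0) [depth=0]
Event 6 (EXEC): [MAIN] PC=2: DEC 4 -> ACC=-3 [depth=0]
Event 7 (EXEC): [MAIN] PC=3: INC 1 -> ACC=-2 [depth=0]
Event 8 (EXEC): [MAIN] PC=4: INC 3 -> ACC=1 [depth=0]
Max depth observed: 1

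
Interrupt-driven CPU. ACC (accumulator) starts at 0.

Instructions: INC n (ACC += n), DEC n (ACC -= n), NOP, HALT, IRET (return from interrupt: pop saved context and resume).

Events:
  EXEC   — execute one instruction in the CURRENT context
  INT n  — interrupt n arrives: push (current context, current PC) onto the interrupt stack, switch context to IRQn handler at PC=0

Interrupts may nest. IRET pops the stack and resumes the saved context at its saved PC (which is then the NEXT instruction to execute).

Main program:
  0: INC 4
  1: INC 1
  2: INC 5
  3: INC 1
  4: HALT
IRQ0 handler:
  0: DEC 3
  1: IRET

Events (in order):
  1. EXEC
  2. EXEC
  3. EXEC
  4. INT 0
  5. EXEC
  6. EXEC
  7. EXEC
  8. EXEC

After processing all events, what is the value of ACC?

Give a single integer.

Event 1 (EXEC): [MAIN] PC=0: INC 4 -> ACC=4
Event 2 (EXEC): [MAIN] PC=1: INC 1 -> ACC=5
Event 3 (EXEC): [MAIN] PC=2: INC 5 -> ACC=10
Event 4 (INT 0): INT 0 arrives: push (MAIN, PC=3), enter IRQ0 at PC=0 (depth now 1)
Event 5 (EXEC): [IRQ0] PC=0: DEC 3 -> ACC=7
Event 6 (EXEC): [IRQ0] PC=1: IRET -> resume MAIN at PC=3 (depth now 0)
Event 7 (EXEC): [MAIN] PC=3: INC 1 -> ACC=8
Event 8 (EXEC): [MAIN] PC=4: HALT

Answer: 8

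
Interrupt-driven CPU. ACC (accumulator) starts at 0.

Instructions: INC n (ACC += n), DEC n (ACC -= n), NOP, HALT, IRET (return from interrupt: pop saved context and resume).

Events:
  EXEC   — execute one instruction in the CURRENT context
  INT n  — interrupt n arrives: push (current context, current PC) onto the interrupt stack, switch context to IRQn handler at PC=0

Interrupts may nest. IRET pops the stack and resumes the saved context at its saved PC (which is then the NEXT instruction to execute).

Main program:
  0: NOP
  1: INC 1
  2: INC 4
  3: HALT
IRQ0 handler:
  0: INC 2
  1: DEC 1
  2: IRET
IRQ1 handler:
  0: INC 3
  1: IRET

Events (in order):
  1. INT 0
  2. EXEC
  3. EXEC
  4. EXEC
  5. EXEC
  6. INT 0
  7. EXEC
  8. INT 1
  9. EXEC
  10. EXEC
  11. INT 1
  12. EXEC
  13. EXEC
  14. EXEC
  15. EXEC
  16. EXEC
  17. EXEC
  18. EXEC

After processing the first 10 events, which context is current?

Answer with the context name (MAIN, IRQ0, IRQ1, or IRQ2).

Event 1 (INT 0): INT 0 arrives: push (MAIN, PC=0), enter IRQ0 at PC=0 (depth now 1)
Event 2 (EXEC): [IRQ0] PC=0: INC 2 -> ACC=2
Event 3 (EXEC): [IRQ0] PC=1: DEC 1 -> ACC=1
Event 4 (EXEC): [IRQ0] PC=2: IRET -> resume MAIN at PC=0 (depth now 0)
Event 5 (EXEC): [MAIN] PC=0: NOP
Event 6 (INT 0): INT 0 arrives: push (MAIN, PC=1), enter IRQ0 at PC=0 (depth now 1)
Event 7 (EXEC): [IRQ0] PC=0: INC 2 -> ACC=3
Event 8 (INT 1): INT 1 arrives: push (IRQ0, PC=1), enter IRQ1 at PC=0 (depth now 2)
Event 9 (EXEC): [IRQ1] PC=0: INC 3 -> ACC=6
Event 10 (EXEC): [IRQ1] PC=1: IRET -> resume IRQ0 at PC=1 (depth now 1)

Answer: IRQ0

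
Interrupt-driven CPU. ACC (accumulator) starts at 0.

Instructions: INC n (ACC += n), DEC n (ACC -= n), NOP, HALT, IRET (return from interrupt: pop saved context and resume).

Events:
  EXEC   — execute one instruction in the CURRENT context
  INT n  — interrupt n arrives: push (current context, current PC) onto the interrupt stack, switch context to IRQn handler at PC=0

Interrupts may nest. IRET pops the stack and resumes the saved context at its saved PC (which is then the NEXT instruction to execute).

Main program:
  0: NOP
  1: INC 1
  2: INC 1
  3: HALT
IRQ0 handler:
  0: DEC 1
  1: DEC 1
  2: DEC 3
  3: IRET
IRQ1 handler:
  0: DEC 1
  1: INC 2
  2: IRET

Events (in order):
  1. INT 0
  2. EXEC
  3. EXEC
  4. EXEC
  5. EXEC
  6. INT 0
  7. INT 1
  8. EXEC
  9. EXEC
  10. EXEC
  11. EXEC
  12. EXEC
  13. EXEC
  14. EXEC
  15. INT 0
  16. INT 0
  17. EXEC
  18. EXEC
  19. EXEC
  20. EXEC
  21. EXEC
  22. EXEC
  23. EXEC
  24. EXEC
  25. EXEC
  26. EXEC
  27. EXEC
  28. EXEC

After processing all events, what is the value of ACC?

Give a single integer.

Event 1 (INT 0): INT 0 arrives: push (MAIN, PC=0), enter IRQ0 at PC=0 (depth now 1)
Event 2 (EXEC): [IRQ0] PC=0: DEC 1 -> ACC=-1
Event 3 (EXEC): [IRQ0] PC=1: DEC 1 -> ACC=-2
Event 4 (EXEC): [IRQ0] PC=2: DEC 3 -> ACC=-5
Event 5 (EXEC): [IRQ0] PC=3: IRET -> resume MAIN at PC=0 (depth now 0)
Event 6 (INT 0): INT 0 arrives: push (MAIN, PC=0), enter IRQ0 at PC=0 (depth now 1)
Event 7 (INT 1): INT 1 arrives: push (IRQ0, PC=0), enter IRQ1 at PC=0 (depth now 2)
Event 8 (EXEC): [IRQ1] PC=0: DEC 1 -> ACC=-6
Event 9 (EXEC): [IRQ1] PC=1: INC 2 -> ACC=-4
Event 10 (EXEC): [IRQ1] PC=2: IRET -> resume IRQ0 at PC=0 (depth now 1)
Event 11 (EXEC): [IRQ0] PC=0: DEC 1 -> ACC=-5
Event 12 (EXEC): [IRQ0] PC=1: DEC 1 -> ACC=-6
Event 13 (EXEC): [IRQ0] PC=2: DEC 3 -> ACC=-9
Event 14 (EXEC): [IRQ0] PC=3: IRET -> resume MAIN at PC=0 (depth now 0)
Event 15 (INT 0): INT 0 arrives: push (MAIN, PC=0), enter IRQ0 at PC=0 (depth now 1)
Event 16 (INT 0): INT 0 arrives: push (IRQ0, PC=0), enter IRQ0 at PC=0 (depth now 2)
Event 17 (EXEC): [IRQ0] PC=0: DEC 1 -> ACC=-10
Event 18 (EXEC): [IRQ0] PC=1: DEC 1 -> ACC=-11
Event 19 (EXEC): [IRQ0] PC=2: DEC 3 -> ACC=-14
Event 20 (EXEC): [IRQ0] PC=3: IRET -> resume IRQ0 at PC=0 (depth now 1)
Event 21 (EXEC): [IRQ0] PC=0: DEC 1 -> ACC=-15
Event 22 (EXEC): [IRQ0] PC=1: DEC 1 -> ACC=-16
Event 23 (EXEC): [IRQ0] PC=2: DEC 3 -> ACC=-19
Event 24 (EXEC): [IRQ0] PC=3: IRET -> resume MAIN at PC=0 (depth now 0)
Event 25 (EXEC): [MAIN] PC=0: NOP
Event 26 (EXEC): [MAIN] PC=1: INC 1 -> ACC=-18
Event 27 (EXEC): [MAIN] PC=2: INC 1 -> ACC=-17
Event 28 (EXEC): [MAIN] PC=3: HALT

Answer: -17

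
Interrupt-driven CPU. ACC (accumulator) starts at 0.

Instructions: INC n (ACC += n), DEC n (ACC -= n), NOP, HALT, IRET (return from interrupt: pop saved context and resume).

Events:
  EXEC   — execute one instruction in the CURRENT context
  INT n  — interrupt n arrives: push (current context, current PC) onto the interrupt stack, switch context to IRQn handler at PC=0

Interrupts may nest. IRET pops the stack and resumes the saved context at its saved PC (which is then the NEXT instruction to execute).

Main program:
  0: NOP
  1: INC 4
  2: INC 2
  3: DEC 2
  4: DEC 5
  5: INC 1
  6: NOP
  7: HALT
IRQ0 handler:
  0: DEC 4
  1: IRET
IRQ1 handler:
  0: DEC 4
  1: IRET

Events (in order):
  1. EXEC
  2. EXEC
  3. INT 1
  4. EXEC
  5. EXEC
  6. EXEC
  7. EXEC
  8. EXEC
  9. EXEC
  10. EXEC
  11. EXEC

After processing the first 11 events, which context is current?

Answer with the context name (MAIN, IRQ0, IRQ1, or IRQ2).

Answer: MAIN

Derivation:
Event 1 (EXEC): [MAIN] PC=0: NOP
Event 2 (EXEC): [MAIN] PC=1: INC 4 -> ACC=4
Event 3 (INT 1): INT 1 arrives: push (MAIN, PC=2), enter IRQ1 at PC=0 (depth now 1)
Event 4 (EXEC): [IRQ1] PC=0: DEC 4 -> ACC=0
Event 5 (EXEC): [IRQ1] PC=1: IRET -> resume MAIN at PC=2 (depth now 0)
Event 6 (EXEC): [MAIN] PC=2: INC 2 -> ACC=2
Event 7 (EXEC): [MAIN] PC=3: DEC 2 -> ACC=0
Event 8 (EXEC): [MAIN] PC=4: DEC 5 -> ACC=-5
Event 9 (EXEC): [MAIN] PC=5: INC 1 -> ACC=-4
Event 10 (EXEC): [MAIN] PC=6: NOP
Event 11 (EXEC): [MAIN] PC=7: HALT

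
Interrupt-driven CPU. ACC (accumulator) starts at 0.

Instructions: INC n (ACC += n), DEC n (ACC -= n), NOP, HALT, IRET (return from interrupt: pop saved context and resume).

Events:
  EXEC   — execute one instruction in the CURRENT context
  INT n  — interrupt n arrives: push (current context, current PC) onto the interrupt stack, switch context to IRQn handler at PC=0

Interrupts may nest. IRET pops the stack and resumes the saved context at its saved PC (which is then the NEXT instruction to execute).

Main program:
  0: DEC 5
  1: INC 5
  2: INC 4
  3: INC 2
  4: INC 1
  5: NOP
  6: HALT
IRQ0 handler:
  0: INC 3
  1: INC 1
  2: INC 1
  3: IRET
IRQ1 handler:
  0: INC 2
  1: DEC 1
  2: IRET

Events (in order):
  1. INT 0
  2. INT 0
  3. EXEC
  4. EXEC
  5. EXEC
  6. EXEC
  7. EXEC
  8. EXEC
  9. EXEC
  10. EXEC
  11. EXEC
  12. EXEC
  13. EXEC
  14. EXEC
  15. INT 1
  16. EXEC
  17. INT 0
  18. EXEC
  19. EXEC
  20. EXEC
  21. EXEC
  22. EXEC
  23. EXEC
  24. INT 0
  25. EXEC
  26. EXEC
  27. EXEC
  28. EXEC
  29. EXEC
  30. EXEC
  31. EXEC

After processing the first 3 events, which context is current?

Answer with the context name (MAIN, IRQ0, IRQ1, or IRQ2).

Event 1 (INT 0): INT 0 arrives: push (MAIN, PC=0), enter IRQ0 at PC=0 (depth now 1)
Event 2 (INT 0): INT 0 arrives: push (IRQ0, PC=0), enter IRQ0 at PC=0 (depth now 2)
Event 3 (EXEC): [IRQ0] PC=0: INC 3 -> ACC=3

Answer: IRQ0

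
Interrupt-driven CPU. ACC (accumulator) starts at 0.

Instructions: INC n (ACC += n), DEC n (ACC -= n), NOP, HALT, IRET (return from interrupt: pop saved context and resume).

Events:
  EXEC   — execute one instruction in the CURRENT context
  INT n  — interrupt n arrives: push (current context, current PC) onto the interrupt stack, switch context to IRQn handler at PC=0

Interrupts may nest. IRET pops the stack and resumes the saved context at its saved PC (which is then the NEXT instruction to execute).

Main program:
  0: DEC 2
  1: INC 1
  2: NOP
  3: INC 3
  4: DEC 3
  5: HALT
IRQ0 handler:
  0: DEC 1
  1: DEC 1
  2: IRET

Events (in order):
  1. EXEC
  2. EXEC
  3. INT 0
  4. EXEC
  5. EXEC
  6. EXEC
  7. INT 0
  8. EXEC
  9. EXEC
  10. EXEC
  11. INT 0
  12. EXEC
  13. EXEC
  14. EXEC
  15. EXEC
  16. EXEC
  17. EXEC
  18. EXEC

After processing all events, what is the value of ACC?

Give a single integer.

Answer: -7

Derivation:
Event 1 (EXEC): [MAIN] PC=0: DEC 2 -> ACC=-2
Event 2 (EXEC): [MAIN] PC=1: INC 1 -> ACC=-1
Event 3 (INT 0): INT 0 arrives: push (MAIN, PC=2), enter IRQ0 at PC=0 (depth now 1)
Event 4 (EXEC): [IRQ0] PC=0: DEC 1 -> ACC=-2
Event 5 (EXEC): [IRQ0] PC=1: DEC 1 -> ACC=-3
Event 6 (EXEC): [IRQ0] PC=2: IRET -> resume MAIN at PC=2 (depth now 0)
Event 7 (INT 0): INT 0 arrives: push (MAIN, PC=2), enter IRQ0 at PC=0 (depth now 1)
Event 8 (EXEC): [IRQ0] PC=0: DEC 1 -> ACC=-4
Event 9 (EXEC): [IRQ0] PC=1: DEC 1 -> ACC=-5
Event 10 (EXEC): [IRQ0] PC=2: IRET -> resume MAIN at PC=2 (depth now 0)
Event 11 (INT 0): INT 0 arrives: push (MAIN, PC=2), enter IRQ0 at PC=0 (depth now 1)
Event 12 (EXEC): [IRQ0] PC=0: DEC 1 -> ACC=-6
Event 13 (EXEC): [IRQ0] PC=1: DEC 1 -> ACC=-7
Event 14 (EXEC): [IRQ0] PC=2: IRET -> resume MAIN at PC=2 (depth now 0)
Event 15 (EXEC): [MAIN] PC=2: NOP
Event 16 (EXEC): [MAIN] PC=3: INC 3 -> ACC=-4
Event 17 (EXEC): [MAIN] PC=4: DEC 3 -> ACC=-7
Event 18 (EXEC): [MAIN] PC=5: HALT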